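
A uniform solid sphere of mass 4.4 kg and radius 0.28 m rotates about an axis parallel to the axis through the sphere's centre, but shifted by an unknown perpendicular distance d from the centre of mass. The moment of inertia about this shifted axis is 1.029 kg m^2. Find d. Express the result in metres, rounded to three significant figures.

0.450

About the centre-of-mass axis, I_cm = (2/5)MR² = (2/5)(4.4)(0.28)² = 0.13798 kg m^2.
Parallel axis theorem: I = I_cm + Md², so Md² = 1.029 − 0.13798 = 0.89102 kg m^2.
d = √(0.89102 / 4.4) = 0.45 m.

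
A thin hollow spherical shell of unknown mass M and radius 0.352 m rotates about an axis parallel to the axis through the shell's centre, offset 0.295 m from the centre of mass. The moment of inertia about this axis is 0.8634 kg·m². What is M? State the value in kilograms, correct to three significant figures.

5.09

I = I_cm + Md² = (2/3)MR² + Md² = M·[0.666667·(0.352)² + (0.295)²] = M·0.16963.
So M = 0.8634 / 0.16963 = 5.09 kg.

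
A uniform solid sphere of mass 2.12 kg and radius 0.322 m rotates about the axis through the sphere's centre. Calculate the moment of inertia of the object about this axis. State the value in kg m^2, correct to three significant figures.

I_cm = (2/5)MR² = (2/5)(2.12)(0.322)² = 0.087924 kg m^2; axis through the centre, so I = 0.087924 kg m^2.

0.0879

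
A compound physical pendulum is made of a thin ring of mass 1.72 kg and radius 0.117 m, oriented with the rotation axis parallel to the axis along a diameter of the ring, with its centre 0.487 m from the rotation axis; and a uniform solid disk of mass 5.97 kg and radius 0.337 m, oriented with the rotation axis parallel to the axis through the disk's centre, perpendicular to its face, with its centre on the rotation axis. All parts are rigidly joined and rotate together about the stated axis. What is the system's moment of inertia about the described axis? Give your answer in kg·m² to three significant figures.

0.759

Thin ring: I_cm = (1/2)MR² = (1/2)(1.72)(0.117)² = 0.011773 kg·m²; centre at d = 0.487 m, so I = I_cm + Md² gives I = 0.011773 + (1.72)(0.487)² = 0.4197 kg·m².
Solid disk: I_cm = (1/2)MR² = (1/2)(5.97)(0.337)² = 0.339 kg·m²; axis through the centre, so I = 0.339 kg·m².
Total I = 0.4197 + 0.339 = 0.75871 kg·m².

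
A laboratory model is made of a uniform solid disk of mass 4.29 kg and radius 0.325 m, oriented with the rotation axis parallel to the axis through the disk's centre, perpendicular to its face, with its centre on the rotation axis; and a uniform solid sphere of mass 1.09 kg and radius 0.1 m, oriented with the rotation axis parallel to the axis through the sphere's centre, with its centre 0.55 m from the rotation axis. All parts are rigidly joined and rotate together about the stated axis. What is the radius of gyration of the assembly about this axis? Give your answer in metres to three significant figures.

0.323

Solid disk: I_cm = (1/2)MR² = (1/2)(4.29)(0.325)² = 0.22657 kg m^2; axis through the centre, so I = 0.22657 kg m^2.
Solid sphere: I_cm = (2/5)MR² = (2/5)(1.09)(0.1)² = 0.00436 kg m^2; centre at d = 0.55 m, so the parallel axis theorem gives I = 0.00436 + (1.09)(0.55)² = 0.33409 kg m^2.
Total I = 0.56065 kg m^2; total mass M = 5.38 kg.
k = √(I/M) = √(0.56065/5.38) = 0.32282 m.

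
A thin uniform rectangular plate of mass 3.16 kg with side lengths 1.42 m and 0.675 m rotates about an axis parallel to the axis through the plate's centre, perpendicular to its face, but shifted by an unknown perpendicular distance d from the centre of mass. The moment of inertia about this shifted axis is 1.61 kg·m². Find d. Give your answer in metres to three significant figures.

About the centre-of-mass axis, I_cm = (1/12)M(a²+b²) = (1/12)(3.16)[(1.42)² + (0.675)²] = 0.65097 kg·m².
Parallel axis theorem: I = I_cm + Md², so Md² = 1.61 − 0.65097 = 0.95903 kg·m².
d = √(0.95903 / 3.16) = 0.5509 m.

0.551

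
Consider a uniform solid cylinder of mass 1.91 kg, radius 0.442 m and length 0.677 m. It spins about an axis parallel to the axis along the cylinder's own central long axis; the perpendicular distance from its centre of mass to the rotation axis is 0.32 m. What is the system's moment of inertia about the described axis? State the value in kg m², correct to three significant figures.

0.382

I_cm = (1/2)MR² = (1/2)(1.91)(0.442)² = 0.18657 kg m²; centre at d = 0.32 m, so I = I_cm + Md² gives I = 0.18657 + (1.91)(0.32)² = 0.38216 kg m².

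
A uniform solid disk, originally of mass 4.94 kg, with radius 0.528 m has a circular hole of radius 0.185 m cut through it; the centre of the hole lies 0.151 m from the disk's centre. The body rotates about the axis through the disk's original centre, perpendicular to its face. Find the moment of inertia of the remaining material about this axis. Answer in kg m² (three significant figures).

Unpierced body about its centre: I₀ = (1/2)MR² = (1/2)(4.94)(0.528)² = 0.6886 kg m².
The removed disk has mass m = M·(r/R)² = (4.94)(0.185/0.528)² = 0.60646 kg (same uniform areal density).
Its moment of inertia about the rotation axis (parallel-axis theorem): I_hole = (1/2)mr² + md² = (1/2)(0.60646)(0.185)² + (0.60646)(0.151)² = 0.024206 kg m².
Treating the hole as negative mass, I = I₀ − I_hole = 0.6886 − 0.024206 = 0.66439 kg m².

0.664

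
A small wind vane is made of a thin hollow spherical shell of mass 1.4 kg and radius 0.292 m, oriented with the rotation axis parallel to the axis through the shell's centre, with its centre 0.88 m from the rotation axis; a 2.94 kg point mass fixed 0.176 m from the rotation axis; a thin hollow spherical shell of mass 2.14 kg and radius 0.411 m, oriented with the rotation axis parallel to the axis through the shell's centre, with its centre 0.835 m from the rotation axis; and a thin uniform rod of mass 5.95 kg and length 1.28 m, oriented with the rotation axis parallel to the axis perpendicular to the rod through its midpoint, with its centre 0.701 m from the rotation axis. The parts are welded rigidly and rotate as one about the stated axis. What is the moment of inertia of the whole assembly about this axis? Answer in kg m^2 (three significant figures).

Spherical shell: I_cm = (2/3)MR² = (2/3)(1.4)(0.292)² = 0.07958 kg m^2; centre at d = 0.88 m, so I = I_cm + Md² gives I = 0.07958 + (1.4)(0.88)² = 1.1637 kg m^2.
Point mass: I_cm = 0; centre at d = 0.176 m, so I = I_cm + Md² gives I = 0 + (2.94)(0.176)² = 0.091069 kg m^2.
Spherical shell: I_cm = (2/3)MR² = (2/3)(2.14)(0.411)² = 0.24099 kg m^2; centre at d = 0.835 m, so I = I_cm + Md² gives I = 0.24099 + (2.14)(0.835)² = 1.7331 kg m^2.
Thin rod: I_cm = (1/12)ML² = (1/12)(5.95)(1.28)² = 0.81237 kg m^2; centre at d = 0.701 m, so I = I_cm + Md² gives I = 0.81237 + (5.95)(0.701)² = 3.7362 kg m^2.
Total I = 1.1637 + 0.091069 + 1.7331 + 3.7362 = 6.7241 kg m^2.

6.72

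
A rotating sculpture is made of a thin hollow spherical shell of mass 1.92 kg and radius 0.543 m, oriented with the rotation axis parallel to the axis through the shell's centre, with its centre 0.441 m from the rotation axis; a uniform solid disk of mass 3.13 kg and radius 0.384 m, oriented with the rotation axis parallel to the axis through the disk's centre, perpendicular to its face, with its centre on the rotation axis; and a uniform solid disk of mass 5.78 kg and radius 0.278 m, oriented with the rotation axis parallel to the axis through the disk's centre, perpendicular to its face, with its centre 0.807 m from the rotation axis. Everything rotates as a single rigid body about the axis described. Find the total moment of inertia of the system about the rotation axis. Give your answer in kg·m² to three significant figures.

4.97

Spherical shell: I_cm = (2/3)MR² = (2/3)(1.92)(0.543)² = 0.37741 kg·m²; centre at d = 0.441 m, so the parallel axis theorem gives I = 0.37741 + (1.92)(0.441)² = 0.75081 kg·m².
Solid disk: I_cm = (1/2)MR² = (1/2)(3.13)(0.384)² = 0.23077 kg·m²; axis through the centre, so I = 0.23077 kg·m².
Solid disk: I_cm = (1/2)MR² = (1/2)(5.78)(0.278)² = 0.22335 kg·m²; centre at d = 0.807 m, so the parallel axis theorem gives I = 0.22335 + (5.78)(0.807)² = 3.9876 kg·m².
Total I = 0.75081 + 0.23077 + 3.9876 = 4.9691 kg·m².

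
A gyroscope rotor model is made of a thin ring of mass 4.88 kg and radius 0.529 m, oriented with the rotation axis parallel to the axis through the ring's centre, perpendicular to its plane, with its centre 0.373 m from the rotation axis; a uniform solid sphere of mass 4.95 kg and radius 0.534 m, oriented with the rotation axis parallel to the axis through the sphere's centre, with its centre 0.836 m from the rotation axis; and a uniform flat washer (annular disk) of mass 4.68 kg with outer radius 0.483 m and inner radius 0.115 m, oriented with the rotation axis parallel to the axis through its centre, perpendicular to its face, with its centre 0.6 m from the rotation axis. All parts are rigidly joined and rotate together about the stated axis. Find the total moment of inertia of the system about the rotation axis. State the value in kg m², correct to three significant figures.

Thin ring: I_cm = MR² = (4.88)(0.529)² = 1.3656 kg m²; centre at d = 0.373 m, so I = I_cm + Md² gives I = 1.3656 + (4.88)(0.373)² = 2.0446 kg m².
Solid sphere: I_cm = (2/5)MR² = (2/5)(4.95)(0.534)² = 0.56461 kg m²; centre at d = 0.836 m, so I = I_cm + Md² gives I = 0.56461 + (4.95)(0.836)² = 4.0241 kg m².
Annular disk: I_cm = (1/2)M(R²+r²) = (1/2)(4.68)[(0.483)² + (0.115)²] = 0.57684 kg m²; centre at d = 0.6 m, so I = I_cm + Md² gives I = 0.57684 + (4.68)(0.6)² = 2.2616 kg m².
Total I = 2.0446 + 4.0241 + 2.2616 = 8.3304 kg m².

8.33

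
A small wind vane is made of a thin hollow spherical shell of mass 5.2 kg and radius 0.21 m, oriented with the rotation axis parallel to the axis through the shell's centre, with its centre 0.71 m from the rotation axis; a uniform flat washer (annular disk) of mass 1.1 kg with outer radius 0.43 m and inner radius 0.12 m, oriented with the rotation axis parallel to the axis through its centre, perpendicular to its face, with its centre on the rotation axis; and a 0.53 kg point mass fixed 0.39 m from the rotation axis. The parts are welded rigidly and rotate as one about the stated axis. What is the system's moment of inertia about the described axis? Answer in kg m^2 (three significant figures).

Spherical shell: I_cm = (2/3)MR² = (2/3)(5.2)(0.21)² = 0.15288 kg m^2; centre at d = 0.71 m, so the parallel axis theorem gives I = 0.15288 + (5.2)(0.71)² = 2.7742 kg m^2.
Annular disk: I_cm = (1/2)M(R²+r²) = (1/2)(1.1)[(0.43)² + (0.12)²] = 0.10961 kg m^2; axis through the centre, so I = 0.10961 kg m^2.
Point mass: I_cm = 0; centre at d = 0.39 m, so the parallel axis theorem gives I = 0 + (0.53)(0.39)² = 0.080613 kg m^2.
Total I = 2.7742 + 0.10961 + 0.080613 = 2.9644 kg m^2.

2.96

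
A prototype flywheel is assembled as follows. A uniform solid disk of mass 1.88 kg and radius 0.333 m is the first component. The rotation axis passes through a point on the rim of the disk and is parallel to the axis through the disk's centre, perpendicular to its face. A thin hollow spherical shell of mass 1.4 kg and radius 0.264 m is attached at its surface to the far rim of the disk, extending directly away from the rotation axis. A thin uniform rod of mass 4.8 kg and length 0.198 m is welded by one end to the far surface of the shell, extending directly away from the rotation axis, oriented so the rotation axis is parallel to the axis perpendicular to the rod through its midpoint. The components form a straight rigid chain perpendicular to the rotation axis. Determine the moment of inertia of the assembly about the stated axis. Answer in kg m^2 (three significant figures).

9.63

Solid disk: I_cm = (1/2)MR² = (1/2)(1.88)(0.333)² = 0.10424 kg m^2; centre at d = 0.333 m, so the parallel axis theorem gives I = 0.10424 + (1.88)(0.333)² = 0.31271 kg m^2.
Spherical shell: I_cm = (2/3)MR² = (2/3)(1.4)(0.264)² = 0.06505 kg m^2; centre at d = 0.333 + 0.333 + 0.264 = 0.93 m, so the parallel axis theorem gives I = 0.06505 + (1.4)(0.93)² = 1.2759 kg m^2.
Thin rod: I_cm = (1/12)ML² = (1/12)(4.8)(0.198)² = 0.015682 kg m^2; centre at d = 0.333 + 0.333 + 0.264 + 0.264 + 0.099 = 1.293 m, so the parallel axis theorem gives I = 0.015682 + (4.8)(1.293)² = 8.0406 kg m^2.
Total I = 0.31271 + 1.2759 + 8.0406 = 9.6292 kg m^2.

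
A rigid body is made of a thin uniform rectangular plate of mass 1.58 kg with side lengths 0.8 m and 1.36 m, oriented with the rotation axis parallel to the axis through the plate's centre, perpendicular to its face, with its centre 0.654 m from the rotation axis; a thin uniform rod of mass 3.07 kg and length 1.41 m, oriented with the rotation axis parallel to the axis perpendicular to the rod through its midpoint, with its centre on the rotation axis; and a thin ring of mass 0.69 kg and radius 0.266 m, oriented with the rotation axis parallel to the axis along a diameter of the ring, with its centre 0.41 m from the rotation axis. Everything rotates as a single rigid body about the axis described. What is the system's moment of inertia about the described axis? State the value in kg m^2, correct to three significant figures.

1.65

Rectangular plate: I_cm = (1/12)M(a²+b²) = (1/12)(1.58)[(0.8)² + (1.36)²] = 0.3278 kg m^2; centre at d = 0.654 m, so the parallel axis theorem gives I = 0.3278 + (1.58)(0.654)² = 1.0036 kg m^2.
Thin rod: I_cm = (1/12)ML² = (1/12)(3.07)(1.41)² = 0.50862 kg m^2; axis through the centre, so I = 0.50862 kg m^2.
Thin ring: I_cm = (1/2)MR² = (1/2)(0.69)(0.266)² = 0.024411 kg m^2; centre at d = 0.41 m, so the parallel axis theorem gives I = 0.024411 + (0.69)(0.41)² = 0.1404 kg m^2.
Total I = 1.0036 + 0.50862 + 0.1404 = 1.6526 kg m^2.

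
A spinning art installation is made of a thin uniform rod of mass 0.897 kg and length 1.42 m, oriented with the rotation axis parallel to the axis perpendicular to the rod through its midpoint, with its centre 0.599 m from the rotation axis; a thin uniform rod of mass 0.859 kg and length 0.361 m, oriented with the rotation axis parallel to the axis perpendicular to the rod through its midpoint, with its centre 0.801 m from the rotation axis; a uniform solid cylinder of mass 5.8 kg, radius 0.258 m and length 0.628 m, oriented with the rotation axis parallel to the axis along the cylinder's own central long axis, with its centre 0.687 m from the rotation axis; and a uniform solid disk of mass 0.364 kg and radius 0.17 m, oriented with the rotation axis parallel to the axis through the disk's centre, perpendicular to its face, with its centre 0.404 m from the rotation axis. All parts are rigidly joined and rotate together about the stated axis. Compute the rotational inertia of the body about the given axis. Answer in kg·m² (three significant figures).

Thin rod: I_cm = (1/12)ML² = (1/12)(0.897)(1.42)² = 0.15073 kg·m²; centre at d = 0.599 m, so the parallel axis theorem gives I = 0.15073 + (0.897)(0.599)² = 0.47257 kg·m².
Thin rod: I_cm = (1/12)ML² = (1/12)(0.859)(0.361)² = 0.0093288 kg·m²; centre at d = 0.801 m, so the parallel axis theorem gives I = 0.0093288 + (0.859)(0.801)² = 0.56046 kg·m².
Solid cylinder: I_cm = (1/2)MR² = (1/2)(5.8)(0.258)² = 0.19304 kg·m²; centre at d = 0.687 m, so the parallel axis theorem gives I = 0.19304 + (5.8)(0.687)² = 2.9305 kg·m².
Solid disk: I_cm = (1/2)MR² = (1/2)(0.364)(0.17)² = 0.0052598 kg·m²; centre at d = 0.404 m, so the parallel axis theorem gives I = 0.0052598 + (0.364)(0.404)² = 0.06467 kg·m².
Total I = 0.47257 + 0.56046 + 2.9305 + 0.06467 = 4.0282 kg·m².

4.03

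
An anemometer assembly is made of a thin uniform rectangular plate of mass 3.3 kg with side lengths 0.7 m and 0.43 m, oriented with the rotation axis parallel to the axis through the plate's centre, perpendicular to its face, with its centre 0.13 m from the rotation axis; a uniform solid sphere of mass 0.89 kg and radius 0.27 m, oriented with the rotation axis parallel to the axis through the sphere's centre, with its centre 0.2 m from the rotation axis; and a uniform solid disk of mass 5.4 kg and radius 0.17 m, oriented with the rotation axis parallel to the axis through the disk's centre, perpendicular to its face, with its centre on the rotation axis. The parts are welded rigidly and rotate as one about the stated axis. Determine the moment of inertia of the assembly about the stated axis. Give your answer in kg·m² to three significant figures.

0.381

Rectangular plate: I_cm = (1/12)M(a²+b²) = (1/12)(3.3)[(0.7)² + (0.43)²] = 0.1856 kg·m²; centre at d = 0.13 m, so I = I_cm + Md² gives I = 0.1856 + (3.3)(0.13)² = 0.24137 kg·m².
Solid sphere: I_cm = (2/5)MR² = (2/5)(0.89)(0.27)² = 0.025952 kg·m²; centre at d = 0.2 m, so I = I_cm + Md² gives I = 0.025952 + (0.89)(0.2)² = 0.061552 kg·m².
Solid disk: I_cm = (1/2)MR² = (1/2)(5.4)(0.17)² = 0.07803 kg·m²; axis through the centre, so I = 0.07803 kg·m².
Total I = 0.24137 + 0.061552 + 0.07803 = 0.38095 kg·m².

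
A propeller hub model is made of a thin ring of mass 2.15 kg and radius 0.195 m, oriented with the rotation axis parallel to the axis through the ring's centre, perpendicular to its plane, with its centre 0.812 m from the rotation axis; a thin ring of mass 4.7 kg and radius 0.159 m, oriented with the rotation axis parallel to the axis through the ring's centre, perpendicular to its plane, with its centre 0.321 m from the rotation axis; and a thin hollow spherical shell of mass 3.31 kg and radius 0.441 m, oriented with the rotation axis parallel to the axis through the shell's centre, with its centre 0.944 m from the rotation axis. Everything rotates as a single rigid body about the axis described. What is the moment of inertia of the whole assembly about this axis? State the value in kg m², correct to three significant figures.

Thin ring: I_cm = MR² = (2.15)(0.195)² = 0.081754 kg m²; centre at d = 0.812 m, so I = I_cm + Md² gives I = 0.081754 + (2.15)(0.812)² = 1.4993 kg m².
Thin ring: I_cm = MR² = (4.7)(0.159)² = 0.11882 kg m²; centre at d = 0.321 m, so I = I_cm + Md² gives I = 0.11882 + (4.7)(0.321)² = 0.60311 kg m².
Spherical shell: I_cm = (2/3)MR² = (2/3)(3.31)(0.441)² = 0.42915 kg m²; centre at d = 0.944 m, so I = I_cm + Md² gives I = 0.42915 + (3.31)(0.944)² = 3.3788 kg m².
Total I = 1.4993 + 0.60311 + 3.3788 = 5.4813 kg m².

5.48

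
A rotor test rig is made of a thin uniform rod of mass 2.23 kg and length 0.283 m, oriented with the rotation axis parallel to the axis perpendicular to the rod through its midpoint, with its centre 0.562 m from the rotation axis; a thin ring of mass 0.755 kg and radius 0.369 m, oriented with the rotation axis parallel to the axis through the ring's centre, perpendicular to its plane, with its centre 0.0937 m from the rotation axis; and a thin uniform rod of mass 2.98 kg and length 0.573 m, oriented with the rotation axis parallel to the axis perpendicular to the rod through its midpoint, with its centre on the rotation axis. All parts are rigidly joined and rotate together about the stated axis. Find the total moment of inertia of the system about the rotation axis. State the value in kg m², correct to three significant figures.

Thin rod: I_cm = (1/12)ML² = (1/12)(2.23)(0.283)² = 0.014883 kg m²; centre at d = 0.562 m, so the parallel axis theorem gives I = 0.014883 + (2.23)(0.562)² = 0.71922 kg m².
Thin ring: I_cm = MR² = (0.755)(0.369)² = 0.1028 kg m²; centre at d = 0.0937 m, so the parallel axis theorem gives I = 0.1028 + (0.755)(0.0937)² = 0.10943 kg m².
Thin rod: I_cm = (1/12)ML² = (1/12)(2.98)(0.573)² = 0.081535 kg m²; axis through the centre, so I = 0.081535 kg m².
Total I = 0.71922 + 0.10943 + 0.081535 = 0.91018 kg m².

0.910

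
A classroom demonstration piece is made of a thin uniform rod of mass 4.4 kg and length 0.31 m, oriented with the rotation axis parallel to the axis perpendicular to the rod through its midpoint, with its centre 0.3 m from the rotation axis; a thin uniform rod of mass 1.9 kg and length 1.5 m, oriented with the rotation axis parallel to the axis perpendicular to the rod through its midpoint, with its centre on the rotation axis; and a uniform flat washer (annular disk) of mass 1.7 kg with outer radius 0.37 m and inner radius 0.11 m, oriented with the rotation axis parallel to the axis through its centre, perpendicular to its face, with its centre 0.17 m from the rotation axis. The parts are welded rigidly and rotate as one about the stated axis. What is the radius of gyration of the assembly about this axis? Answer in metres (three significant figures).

Thin rod: I_cm = (1/12)ML² = (1/12)(4.4)(0.31)² = 0.035237 kg m²; centre at d = 0.3 m, so I = I_cm + Md² gives I = 0.035237 + (4.4)(0.3)² = 0.43124 kg m².
Thin rod: I_cm = (1/12)ML² = (1/12)(1.9)(1.5)² = 0.35625 kg m²; axis through the centre, so I = 0.35625 kg m².
Annular disk: I_cm = (1/2)M(R²+r²) = (1/2)(1.7)[(0.37)² + (0.11)²] = 0.12665 kg m²; centre at d = 0.17 m, so I = I_cm + Md² gives I = 0.12665 + (1.7)(0.17)² = 0.17578 kg m².
Total I = 0.96327 kg m²; total mass M = 8 kg.
k = √(I/M) = √(0.96327/8) = 0.347 m.

0.347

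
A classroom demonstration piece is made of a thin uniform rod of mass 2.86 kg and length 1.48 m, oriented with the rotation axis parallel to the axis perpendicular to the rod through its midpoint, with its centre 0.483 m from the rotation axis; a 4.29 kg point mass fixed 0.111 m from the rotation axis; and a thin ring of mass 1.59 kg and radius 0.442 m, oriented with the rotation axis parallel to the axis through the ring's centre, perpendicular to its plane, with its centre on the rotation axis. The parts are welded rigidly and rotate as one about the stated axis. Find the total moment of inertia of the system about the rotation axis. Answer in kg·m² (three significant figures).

1.55

Thin rod: I_cm = (1/12)ML² = (1/12)(2.86)(1.48)² = 0.52205 kg·m²; centre at d = 0.483 m, so the parallel axis theorem gives I = 0.52205 + (2.86)(0.483)² = 1.1893 kg·m².
Point mass: I_cm = 0; centre at d = 0.111 m, so the parallel axis theorem gives I = 0 + (4.29)(0.111)² = 0.052857 kg·m².
Thin ring: I_cm = MR² = (1.59)(0.442)² = 0.31063 kg·m²; axis through the centre, so I = 0.31063 kg·m².
Total I = 1.1893 + 0.052857 + 0.31063 = 1.5527 kg·m².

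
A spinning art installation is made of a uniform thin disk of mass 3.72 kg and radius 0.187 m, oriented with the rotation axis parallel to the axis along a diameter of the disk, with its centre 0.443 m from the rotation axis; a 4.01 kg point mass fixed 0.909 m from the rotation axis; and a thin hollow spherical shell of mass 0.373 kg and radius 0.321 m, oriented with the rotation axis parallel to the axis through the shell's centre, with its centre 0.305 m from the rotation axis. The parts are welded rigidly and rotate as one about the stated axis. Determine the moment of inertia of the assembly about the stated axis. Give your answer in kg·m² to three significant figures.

4.14

Thin disk: I_cm = (1/4)MR² = (1/4)(3.72)(0.187)² = 0.032521 kg·m²; centre at d = 0.443 m, so I = I_cm + Md² gives I = 0.032521 + (3.72)(0.443)² = 0.76257 kg·m².
Point mass: I_cm = 0; centre at d = 0.909 m, so I = I_cm + Md² gives I = 0 + (4.01)(0.909)² = 3.3134 kg·m².
Spherical shell: I_cm = (2/3)MR² = (2/3)(0.373)(0.321)² = 0.025623 kg·m²; centre at d = 0.305 m, so I = I_cm + Md² gives I = 0.025623 + (0.373)(0.305)² = 0.060321 kg·m².
Total I = 0.76257 + 3.3134 + 0.060321 = 4.1363 kg·m².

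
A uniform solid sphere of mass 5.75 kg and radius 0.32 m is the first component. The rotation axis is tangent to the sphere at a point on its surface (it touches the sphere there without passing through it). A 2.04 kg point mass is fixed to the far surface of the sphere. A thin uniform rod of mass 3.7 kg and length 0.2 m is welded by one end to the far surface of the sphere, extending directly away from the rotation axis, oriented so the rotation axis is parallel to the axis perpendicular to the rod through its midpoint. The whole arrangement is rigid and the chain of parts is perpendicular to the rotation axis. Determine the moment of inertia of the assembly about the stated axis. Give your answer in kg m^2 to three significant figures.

3.70

Solid sphere: I_cm = (2/5)MR² = (2/5)(5.75)(0.32)² = 0.23552 kg m^2; centre at d = 0.32 m, so I = I_cm + Md² gives I = 0.23552 + (5.75)(0.32)² = 0.82432 kg m^2.
Point mass: I_cm = 0; centre at d = 0.32 + 0.32 = 0.64 m, so I = I_cm + Md² gives I = 0 + (2.04)(0.64)² = 0.83558 kg m^2.
Thin rod: I_cm = (1/12)ML² = (1/12)(3.7)(0.2)² = 0.012333 kg m^2; centre at d = 0.32 + 0.32 + 0.1 = 0.74 m, so I = I_cm + Md² gives I = 0.012333 + (3.7)(0.74)² = 2.0385 kg m^2.
Total I = 0.82432 + 0.83558 + 2.0385 = 3.6984 kg m^2.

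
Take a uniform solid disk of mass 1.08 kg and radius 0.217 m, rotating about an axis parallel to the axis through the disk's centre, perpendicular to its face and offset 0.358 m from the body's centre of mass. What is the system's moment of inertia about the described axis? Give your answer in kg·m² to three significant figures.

I_cm = (1/2)MR² = (1/2)(1.08)(0.217)² = 0.025428 kg·m²; centre at d = 0.358 m, so I = I_cm + Md² gives I = 0.025428 + (1.08)(0.358)² = 0.16385 kg·m².

0.164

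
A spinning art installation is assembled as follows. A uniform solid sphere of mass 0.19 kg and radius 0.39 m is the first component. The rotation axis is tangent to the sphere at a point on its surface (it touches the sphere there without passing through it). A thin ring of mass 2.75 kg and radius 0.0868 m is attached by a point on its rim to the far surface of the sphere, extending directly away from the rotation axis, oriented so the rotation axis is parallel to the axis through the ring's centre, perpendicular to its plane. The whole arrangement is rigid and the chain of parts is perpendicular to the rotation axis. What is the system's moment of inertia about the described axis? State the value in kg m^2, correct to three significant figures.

2.13

Solid sphere: I_cm = (2/5)MR² = (2/5)(0.19)(0.39)² = 0.01156 kg m^2; centre at d = 0.39 m, so I = I_cm + Md² gives I = 0.01156 + (0.19)(0.39)² = 0.040459 kg m^2.
Thin ring: I_cm = MR² = (2.75)(0.0868)² = 0.020719 kg m^2; centre at d = 0.39 + 0.39 + 0.0868 = 0.8668 m, so I = I_cm + Md² gives I = 0.020719 + (2.75)(0.8668)² = 2.0869 kg m^2.
Total I = 0.040459 + 2.0869 = 2.1274 kg m^2.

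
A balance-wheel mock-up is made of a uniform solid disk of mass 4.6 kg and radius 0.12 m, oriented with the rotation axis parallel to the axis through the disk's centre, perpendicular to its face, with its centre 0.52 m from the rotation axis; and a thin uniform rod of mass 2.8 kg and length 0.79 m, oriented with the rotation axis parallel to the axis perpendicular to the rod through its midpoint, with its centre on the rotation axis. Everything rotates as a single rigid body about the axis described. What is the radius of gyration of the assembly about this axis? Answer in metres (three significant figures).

Solid disk: I_cm = (1/2)MR² = (1/2)(4.6)(0.12)² = 0.03312 kg m^2; centre at d = 0.52 m, so the parallel axis theorem gives I = 0.03312 + (4.6)(0.52)² = 1.277 kg m^2.
Thin rod: I_cm = (1/12)ML² = (1/12)(2.8)(0.79)² = 0.14562 kg m^2; axis through the centre, so I = 0.14562 kg m^2.
Total I = 1.4226 kg m^2; total mass M = 7.4 kg.
k = √(I/M) = √(1.4226/7.4) = 0.43845 m.

0.438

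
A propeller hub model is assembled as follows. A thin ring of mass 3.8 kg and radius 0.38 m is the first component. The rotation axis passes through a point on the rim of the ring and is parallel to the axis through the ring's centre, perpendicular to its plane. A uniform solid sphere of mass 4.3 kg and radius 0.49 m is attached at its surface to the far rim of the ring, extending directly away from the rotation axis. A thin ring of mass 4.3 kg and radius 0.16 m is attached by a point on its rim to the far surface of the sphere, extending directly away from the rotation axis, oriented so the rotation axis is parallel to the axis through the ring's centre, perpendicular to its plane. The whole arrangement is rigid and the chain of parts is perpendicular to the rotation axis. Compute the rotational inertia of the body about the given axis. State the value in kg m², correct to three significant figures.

Thin ring: I_cm = MR² = (3.8)(0.38)² = 0.54872 kg m²; centre at d = 0.38 m, so the parallel axis theorem gives I = 0.54872 + (3.8)(0.38)² = 1.0974 kg m².
Solid sphere: I_cm = (2/5)MR² = (2/5)(4.3)(0.49)² = 0.41297 kg m²; centre at d = 0.38 + 0.38 + 0.49 = 1.25 m, so the parallel axis theorem gives I = 0.41297 + (4.3)(1.25)² = 7.1317 kg m².
Thin ring: I_cm = MR² = (4.3)(0.16)² = 0.11008 kg m²; centre at d = 0.38 + 0.38 + 0.49 + 0.49 + 0.16 = 1.9 m, so the parallel axis theorem gives I = 0.11008 + (4.3)(1.9)² = 15.633 kg m².
Total I = 1.0974 + 7.1317 + 15.633 = 23.862 kg m².

23.9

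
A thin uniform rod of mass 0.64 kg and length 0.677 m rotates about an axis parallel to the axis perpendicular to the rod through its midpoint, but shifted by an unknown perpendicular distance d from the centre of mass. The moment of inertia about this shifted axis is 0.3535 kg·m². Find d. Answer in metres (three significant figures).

About the centre-of-mass axis, I_cm = (1/12)ML² = (1/12)(0.64)(0.677)² = 0.024444 kg·m².
Parallel axis theorem: I = I_cm + Md², so Md² = 0.3535 − 0.024444 = 0.32906 kg·m².
d = √(0.32906 / 0.64) = 0.71704 m.

0.717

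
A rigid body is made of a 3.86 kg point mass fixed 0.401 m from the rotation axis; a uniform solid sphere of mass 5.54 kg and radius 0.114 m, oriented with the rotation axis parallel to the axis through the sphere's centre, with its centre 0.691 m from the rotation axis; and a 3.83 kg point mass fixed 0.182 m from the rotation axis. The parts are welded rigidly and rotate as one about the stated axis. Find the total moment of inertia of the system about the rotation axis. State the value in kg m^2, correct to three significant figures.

3.42

Point mass: I_cm = 0; centre at d = 0.401 m, so I = I_cm + Md² gives I = 0 + (3.86)(0.401)² = 0.62069 kg m^2.
Solid sphere: I_cm = (2/5)MR² = (2/5)(5.54)(0.114)² = 0.028799 kg m^2; centre at d = 0.691 m, so I = I_cm + Md² gives I = 0.028799 + (5.54)(0.691)² = 2.674 kg m^2.
Point mass: I_cm = 0; centre at d = 0.182 m, so I = I_cm + Md² gives I = 0 + (3.83)(0.182)² = 0.12686 kg m^2.
Total I = 0.62069 + 2.674 + 0.12686 = 3.4216 kg m^2.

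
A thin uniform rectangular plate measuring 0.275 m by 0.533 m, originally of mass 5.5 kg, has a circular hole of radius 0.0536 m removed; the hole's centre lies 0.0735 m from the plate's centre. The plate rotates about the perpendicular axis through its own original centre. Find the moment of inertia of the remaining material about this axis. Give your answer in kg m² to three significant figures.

Unpierced body about its centre: I₀ = (1/12)M(a²+b²) = (1/12)(5.5)[(0.275)² + (0.533)²] = 0.16487 kg m².
The removed disk has mass m = M·πr²/(ab) = (5.5)·π(0.0536)²/(0.275·0.533) = 0.33867 kg (same uniform areal density).
Its moment of inertia about the rotation axis (parallel-axis theorem): I_hole = (1/2)mr² + md² = (1/2)(0.33867)(0.0536)² + (0.33867)(0.0735)² = 0.0023161 kg m².
Treating the hole as negative mass, I = I₀ − I_hole = 0.16487 − 0.0023161 = 0.16255 kg m².

0.163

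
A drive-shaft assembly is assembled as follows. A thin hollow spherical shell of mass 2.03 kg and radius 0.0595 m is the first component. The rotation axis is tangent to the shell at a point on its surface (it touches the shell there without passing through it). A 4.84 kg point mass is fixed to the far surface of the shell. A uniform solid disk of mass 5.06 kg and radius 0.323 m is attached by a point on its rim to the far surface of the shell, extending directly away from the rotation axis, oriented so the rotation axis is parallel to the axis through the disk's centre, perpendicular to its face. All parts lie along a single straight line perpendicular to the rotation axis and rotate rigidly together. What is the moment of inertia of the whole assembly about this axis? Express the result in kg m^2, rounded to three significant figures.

1.33

Spherical shell: I_cm = (2/3)MR² = (2/3)(2.03)(0.0595)² = 0.0047911 kg m^2; centre at d = 0.0595 m, so I = I_cm + Md² gives I = 0.0047911 + (2.03)(0.0595)² = 0.011978 kg m^2.
Point mass: I_cm = 0; centre at d = 0.0595 + 0.0595 = 0.119 m, so I = I_cm + Md² gives I = 0 + (4.84)(0.119)² = 0.068539 kg m^2.
Solid disk: I_cm = (1/2)MR² = (1/2)(5.06)(0.323)² = 0.26395 kg m^2; centre at d = 0.0595 + 0.0595 + 0.323 = 0.442 m, so I = I_cm + Md² gives I = 0.26395 + (5.06)(0.442)² = 1.2525 kg m^2.
Total I = 0.011978 + 0.068539 + 1.2525 = 1.333 kg m^2.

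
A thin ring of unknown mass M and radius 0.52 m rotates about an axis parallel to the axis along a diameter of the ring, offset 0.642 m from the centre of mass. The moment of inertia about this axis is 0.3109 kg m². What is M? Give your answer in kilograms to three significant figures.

0.568

I = I_cm + Md² = (1/2)MR² + Md² = M·[0.5·(0.52)² + (0.642)²] = M·0.54736.
So M = 0.3109 / 0.54736 = 0.56799 kg.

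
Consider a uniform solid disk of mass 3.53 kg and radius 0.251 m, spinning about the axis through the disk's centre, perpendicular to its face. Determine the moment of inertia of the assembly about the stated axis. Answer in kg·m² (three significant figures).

0.111

I_cm = (1/2)MR² = (1/2)(3.53)(0.251)² = 0.1112 kg·m²; axis through the centre, so I = 0.1112 kg·m².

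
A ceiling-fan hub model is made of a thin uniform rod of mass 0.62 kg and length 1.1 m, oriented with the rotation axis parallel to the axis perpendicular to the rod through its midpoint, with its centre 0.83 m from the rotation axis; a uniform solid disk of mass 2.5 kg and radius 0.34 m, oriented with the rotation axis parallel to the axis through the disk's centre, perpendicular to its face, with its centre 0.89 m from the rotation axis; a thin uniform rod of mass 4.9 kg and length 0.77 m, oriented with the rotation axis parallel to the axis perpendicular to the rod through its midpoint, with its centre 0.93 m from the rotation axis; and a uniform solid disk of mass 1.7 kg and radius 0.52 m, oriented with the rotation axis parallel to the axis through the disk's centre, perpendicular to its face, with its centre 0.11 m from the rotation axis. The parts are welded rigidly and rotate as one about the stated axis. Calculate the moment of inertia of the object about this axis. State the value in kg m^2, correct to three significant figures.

Thin rod: I_cm = (1/12)ML² = (1/12)(0.62)(1.1)² = 0.062517 kg m^2; centre at d = 0.83 m, so the parallel axis theorem gives I = 0.062517 + (0.62)(0.83)² = 0.48963 kg m^2.
Solid disk: I_cm = (1/2)MR² = (1/2)(2.5)(0.34)² = 0.1445 kg m^2; centre at d = 0.89 m, so the parallel axis theorem gives I = 0.1445 + (2.5)(0.89)² = 2.1248 kg m^2.
Thin rod: I_cm = (1/12)ML² = (1/12)(4.9)(0.77)² = 0.2421 kg m^2; centre at d = 0.93 m, so the parallel axis theorem gives I = 0.2421 + (4.9)(0.93)² = 4.4801 kg m^2.
Solid disk: I_cm = (1/2)MR² = (1/2)(1.7)(0.52)² = 0.22984 kg m^2; centre at d = 0.11 m, so the parallel axis theorem gives I = 0.22984 + (1.7)(0.11)² = 0.25041 kg m^2.
Total I = 0.48963 + 2.1248 + 4.4801 + 0.25041 = 7.3449 kg m^2.

7.34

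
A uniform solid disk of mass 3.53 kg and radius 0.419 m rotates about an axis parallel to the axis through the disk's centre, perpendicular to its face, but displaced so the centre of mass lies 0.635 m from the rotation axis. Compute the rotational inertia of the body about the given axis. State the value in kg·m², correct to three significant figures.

1.73

I_cm = (1/2)MR² = (1/2)(3.53)(0.419)² = 0.30987 kg·m²; centre at d = 0.635 m, so the parallel axis theorem gives I = 0.30987 + (3.53)(0.635)² = 1.7332 kg·m².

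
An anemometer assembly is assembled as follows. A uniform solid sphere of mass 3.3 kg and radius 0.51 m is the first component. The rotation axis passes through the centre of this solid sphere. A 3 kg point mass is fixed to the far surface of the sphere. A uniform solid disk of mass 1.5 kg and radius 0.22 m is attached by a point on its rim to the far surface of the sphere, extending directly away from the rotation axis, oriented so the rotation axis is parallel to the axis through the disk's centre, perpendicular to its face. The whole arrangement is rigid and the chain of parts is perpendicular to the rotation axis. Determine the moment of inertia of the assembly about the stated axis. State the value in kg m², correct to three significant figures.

Solid sphere: I_cm = (2/5)MR² = (2/5)(3.3)(0.51)² = 0.34333 kg m²; axis through the centre, so I = 0.34333 kg m².
Point mass: I_cm = 0; centre at d = 0.51 m, so the parallel axis theorem gives I = 0 + (3)(0.51)² = 0.7803 kg m².
Solid disk: I_cm = (1/2)MR² = (1/2)(1.5)(0.22)² = 0.0363 kg m²; centre at d = 0.51 + 0.22 = 0.73 m, so the parallel axis theorem gives I = 0.0363 + (1.5)(0.73)² = 0.83565 kg m².
Total I = 0.34333 + 0.7803 + 0.83565 = 1.9593 kg m².

1.96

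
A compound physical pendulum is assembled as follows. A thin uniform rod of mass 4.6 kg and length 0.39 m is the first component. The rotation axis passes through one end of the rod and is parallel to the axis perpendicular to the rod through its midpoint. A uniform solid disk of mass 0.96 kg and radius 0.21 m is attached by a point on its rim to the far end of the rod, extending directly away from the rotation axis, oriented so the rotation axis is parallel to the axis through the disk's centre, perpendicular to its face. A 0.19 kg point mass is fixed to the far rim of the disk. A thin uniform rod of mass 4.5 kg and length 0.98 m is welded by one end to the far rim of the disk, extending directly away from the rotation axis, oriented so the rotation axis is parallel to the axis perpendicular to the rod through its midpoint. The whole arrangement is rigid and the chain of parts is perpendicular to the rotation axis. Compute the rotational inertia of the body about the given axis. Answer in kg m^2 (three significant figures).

8.69

Thin rod: I_cm = (1/12)ML² = (1/12)(4.6)(0.39)² = 0.058305 kg m^2; centre at d = 0.195 m, so I = I_cm + Md² gives I = 0.058305 + (4.6)(0.195)² = 0.23322 kg m^2.
Solid disk: I_cm = (1/2)MR² = (1/2)(0.96)(0.21)² = 0.021168 kg m^2; centre at d = 0.195 + 0.195 + 0.21 = 0.6 m, so I = I_cm + Md² gives I = 0.021168 + (0.96)(0.6)² = 0.36677 kg m^2.
Point mass: I_cm = 0; centre at d = 0.195 + 0.195 + 0.21 + 0.21 = 0.81 m, so I = I_cm + Md² gives I = 0 + (0.19)(0.81)² = 0.12466 kg m^2.
Thin rod: I_cm = (1/12)ML² = (1/12)(4.5)(0.98)² = 0.36015 kg m^2; centre at d = 0.195 + 0.195 + 0.21 + 0.21 + 0.49 = 1.3 m, so I = I_cm + Md² gives I = 0.36015 + (4.5)(1.3)² = 7.9652 kg m^2.
Total I = 0.23322 + 0.36677 + 0.12466 + 7.9652 = 8.6898 kg m^2.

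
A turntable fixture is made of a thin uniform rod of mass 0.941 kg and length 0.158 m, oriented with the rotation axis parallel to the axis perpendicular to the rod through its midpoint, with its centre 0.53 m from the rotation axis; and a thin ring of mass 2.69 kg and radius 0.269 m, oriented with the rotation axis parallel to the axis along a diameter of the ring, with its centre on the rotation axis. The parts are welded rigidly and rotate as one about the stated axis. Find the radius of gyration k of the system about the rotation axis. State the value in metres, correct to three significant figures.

Thin rod: I_cm = (1/12)ML² = (1/12)(0.941)(0.158)² = 0.0019576 kg·m²; centre at d = 0.53 m, so I = I_cm + Md² gives I = 0.0019576 + (0.941)(0.53)² = 0.26628 kg·m².
Thin ring: I_cm = (1/2)MR² = (1/2)(2.69)(0.269)² = 0.097326 kg·m²; axis through the centre, so I = 0.097326 kg·m².
Total I = 0.36361 kg·m²; total mass M = 3.631 kg.
k = √(I/M) = √(0.36361/3.631) = 0.31645 m.

0.316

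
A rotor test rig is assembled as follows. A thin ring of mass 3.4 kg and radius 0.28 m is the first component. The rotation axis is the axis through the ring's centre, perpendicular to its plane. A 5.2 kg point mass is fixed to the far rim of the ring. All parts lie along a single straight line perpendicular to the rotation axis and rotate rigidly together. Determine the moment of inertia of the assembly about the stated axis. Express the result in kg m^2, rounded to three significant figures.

Thin ring: I_cm = MR² = (3.4)(0.28)² = 0.26656 kg m^2; axis through the centre, so I = 0.26656 kg m^2.
Point mass: I_cm = 0; centre at d = 0.28 m, so I = I_cm + Md² gives I = 0 + (5.2)(0.28)² = 0.40768 kg m^2.
Total I = 0.26656 + 0.40768 = 0.67424 kg m^2.

0.674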